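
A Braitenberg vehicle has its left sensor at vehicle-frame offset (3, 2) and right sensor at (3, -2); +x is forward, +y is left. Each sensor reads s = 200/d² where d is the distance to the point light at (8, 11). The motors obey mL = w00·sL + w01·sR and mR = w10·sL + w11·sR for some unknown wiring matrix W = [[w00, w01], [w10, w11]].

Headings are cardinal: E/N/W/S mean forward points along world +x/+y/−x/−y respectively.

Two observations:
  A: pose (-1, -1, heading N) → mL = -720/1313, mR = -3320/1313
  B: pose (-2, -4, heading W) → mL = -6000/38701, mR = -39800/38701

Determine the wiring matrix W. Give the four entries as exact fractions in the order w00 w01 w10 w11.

obs A: pose=(-1,-1,N) → sL=100/101, sR=20/13, mL=-720/1313, mR=-3320/1313
obs B: pose=(-2,-4,W) → sL=100/229, sR=100/169, mL=-6000/38701, mR=-39800/38701
sensor matrix S = [[100/101, 20/13], [100/229, 100/169]]; det S = -336000/3908801
solve [mL_A; mL_B] = S·[w00; w01] and [mR_A; mR_B] = S·[w10; w11]:
  w00 = 1, w01 = -1, w10 = -1, w11 = -1

1 -1 -1 -1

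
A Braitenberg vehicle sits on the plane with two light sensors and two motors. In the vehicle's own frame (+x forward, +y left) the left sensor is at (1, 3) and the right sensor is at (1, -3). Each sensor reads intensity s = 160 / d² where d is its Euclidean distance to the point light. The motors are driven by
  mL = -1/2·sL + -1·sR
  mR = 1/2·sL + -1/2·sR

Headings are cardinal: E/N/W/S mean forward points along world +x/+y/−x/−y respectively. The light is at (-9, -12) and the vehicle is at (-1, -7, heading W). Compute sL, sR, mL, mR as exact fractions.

160/53 160/113 -17520/5989 4800/5989

left sensor world pos  = (-2, -10); dL² = 53
right sensor world pos = (-2, -4); dR² = 113
sL = 160/53 = 160/53
sR = 160/113 = 160/113
mL = -1/2·sL + -1·sR = -17520/5989
mR = 1/2·sL + -1/2·sR = 4800/5989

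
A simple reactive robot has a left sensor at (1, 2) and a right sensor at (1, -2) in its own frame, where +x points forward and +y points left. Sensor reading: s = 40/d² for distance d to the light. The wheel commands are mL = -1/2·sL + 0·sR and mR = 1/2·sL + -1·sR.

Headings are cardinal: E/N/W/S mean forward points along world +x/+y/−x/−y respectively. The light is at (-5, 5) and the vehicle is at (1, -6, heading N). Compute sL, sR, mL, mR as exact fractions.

left sensor world pos  = (-1, -5); dL² = 116
right sensor world pos = (3, -5); dR² = 164
sL = 40/116 = 10/29
sR = 40/164 = 10/41
mL = -1/2·sL + 0·sR = -5/29
mR = 1/2·sL + -1·sR = -85/1189

10/29 10/41 -5/29 -85/1189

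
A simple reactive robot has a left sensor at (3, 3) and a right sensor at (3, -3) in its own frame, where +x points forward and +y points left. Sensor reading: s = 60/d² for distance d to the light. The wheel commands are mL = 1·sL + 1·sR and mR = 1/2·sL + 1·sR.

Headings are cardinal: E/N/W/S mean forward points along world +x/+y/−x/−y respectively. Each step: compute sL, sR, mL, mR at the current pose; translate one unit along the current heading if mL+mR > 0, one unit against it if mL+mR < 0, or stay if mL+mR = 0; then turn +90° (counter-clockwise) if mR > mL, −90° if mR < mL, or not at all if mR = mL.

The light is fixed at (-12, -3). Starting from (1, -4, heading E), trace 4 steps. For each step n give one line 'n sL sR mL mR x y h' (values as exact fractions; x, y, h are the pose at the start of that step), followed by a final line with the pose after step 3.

0 3/13 15/68 399/884 297/884 1 -4 E
1 12/61 60/137 5304/8357 4482/8357 2 -4 S
2 30/73 30/61 4020/4453 3105/4453 2 -5 W
3 60/101 60/257 21480/25957 13770/25957 1 -5 N
final 1 -4 E

n=0: pose=(1,-4,E); sL=3/13, sR=15/68; mL=399/884, mR=297/884; mL+mR=174/221 → advance +1; mR−mL=-3/26 → turn -1·90°
n=1: pose=(2,-4,S); sL=12/61, sR=60/137; mL=5304/8357, mR=4482/8357; mL+mR=9786/8357 → advance +1; mR−mL=-6/61 → turn -1·90°
n=2: pose=(2,-5,W); sL=30/73, sR=30/61; mL=4020/4453, mR=3105/4453; mL+mR=7125/4453 → advance +1; mR−mL=-15/73 → turn -1·90°
n=3: pose=(1,-5,N); sL=60/101, sR=60/257; mL=21480/25957, mR=13770/25957; mL+mR=35250/25957 → advance +1; mR−mL=-30/101 → turn -1·90°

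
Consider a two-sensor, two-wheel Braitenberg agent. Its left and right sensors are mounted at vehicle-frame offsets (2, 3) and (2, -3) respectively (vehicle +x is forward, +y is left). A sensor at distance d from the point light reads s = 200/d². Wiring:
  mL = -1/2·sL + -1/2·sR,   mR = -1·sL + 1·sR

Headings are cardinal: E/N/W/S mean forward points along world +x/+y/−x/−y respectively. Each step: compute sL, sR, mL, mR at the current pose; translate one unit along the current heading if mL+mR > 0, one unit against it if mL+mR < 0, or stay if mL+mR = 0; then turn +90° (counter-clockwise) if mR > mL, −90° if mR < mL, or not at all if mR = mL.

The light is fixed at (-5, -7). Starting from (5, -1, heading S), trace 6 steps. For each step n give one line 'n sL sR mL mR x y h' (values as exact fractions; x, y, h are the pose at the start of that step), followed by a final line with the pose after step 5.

0 40/37 40/13 -1000/481 960/481 5 -1 S
1 50/61 5/4 -505/488 105/244 5 0 E
2 200/117 8/9 -152/117 -32/39 4 0 N
3 100/29 20/13 -940/377 -720/377 4 -1 W
4 40/37 40/13 -1000/481 960/481 5 -1 S
5 50/61 5/4 -505/488 105/244 5 0 E
final 4 0 N

n=0: pose=(5,-1,S); sL=40/37, sR=40/13; mL=-1000/481, mR=960/481; mL+mR=-40/481 → advance -1; mR−mL=1960/481 → turn +1·90°
n=1: pose=(5,0,E); sL=50/61, sR=5/4; mL=-505/488, mR=105/244; mL+mR=-295/488 → advance -1; mR−mL=715/488 → turn +1·90°
n=2: pose=(4,0,N); sL=200/117, sR=8/9; mL=-152/117, mR=-32/39; mL+mR=-248/117 → advance -1; mR−mL=56/117 → turn +1·90°
n=3: pose=(4,-1,W); sL=100/29, sR=20/13; mL=-940/377, mR=-720/377; mL+mR=-1660/377 → advance -1; mR−mL=220/377 → turn +1·90°
n=4: pose=(5,-1,S); sL=40/37, sR=40/13; mL=-1000/481, mR=960/481; mL+mR=-40/481 → advance -1; mR−mL=1960/481 → turn +1·90°
n=5: pose=(5,0,E); sL=50/61, sR=5/4; mL=-505/488, mR=105/244; mL+mR=-295/488 → advance -1; mR−mL=715/488 → turn +1·90°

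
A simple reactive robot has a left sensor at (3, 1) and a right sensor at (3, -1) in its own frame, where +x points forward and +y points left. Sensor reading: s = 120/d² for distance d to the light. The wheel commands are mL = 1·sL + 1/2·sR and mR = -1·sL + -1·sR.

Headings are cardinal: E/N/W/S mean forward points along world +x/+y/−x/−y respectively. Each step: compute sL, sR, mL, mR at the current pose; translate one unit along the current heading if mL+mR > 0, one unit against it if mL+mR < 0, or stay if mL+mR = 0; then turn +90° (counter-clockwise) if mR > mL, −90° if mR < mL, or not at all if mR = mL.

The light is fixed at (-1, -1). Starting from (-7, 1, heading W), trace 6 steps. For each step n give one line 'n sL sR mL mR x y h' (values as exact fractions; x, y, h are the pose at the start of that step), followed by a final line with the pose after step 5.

n=0: pose=(-7,1,W); sL=60/41, sR=4/3; mL=262/123, mR=-344/123; mL+mR=-2/3 → advance -1; mR−mL=-202/41 → turn -1·90°
n=1: pose=(-6,1,N); sL=120/61, sR=120/41; mL=8580/2501, mR=-12240/2501; mL+mR=-60/41 → advance -1; mR−mL=-20820/2501 → turn -1·90°
n=2: pose=(-6,0,E); sL=15, sR=30; mL=30, mR=-45; mL+mR=-15 → advance -1; mR−mL=-75 → turn -1·90°
n=3: pose=(-7,0,S); sL=120/29, sR=120/53; mL=8100/1537, mR=-9840/1537; mL+mR=-60/53 → advance -1; mR−mL=-17940/1537 → turn -1·90°
n=4: pose=(-7,1,W); sL=60/41, sR=4/3; mL=262/123, mR=-344/123; mL+mR=-2/3 → advance -1; mR−mL=-202/41 → turn -1·90°
n=5: pose=(-6,1,N); sL=120/61, sR=120/41; mL=8580/2501, mR=-12240/2501; mL+mR=-60/41 → advance -1; mR−mL=-20820/2501 → turn -1·90°

0 60/41 4/3 262/123 -344/123 -7 1 W
1 120/61 120/41 8580/2501 -12240/2501 -6 1 N
2 15 30 30 -45 -6 0 E
3 120/29 120/53 8100/1537 -9840/1537 -7 0 S
4 60/41 4/3 262/123 -344/123 -7 1 W
5 120/61 120/41 8580/2501 -12240/2501 -6 1 N
final -6 0 E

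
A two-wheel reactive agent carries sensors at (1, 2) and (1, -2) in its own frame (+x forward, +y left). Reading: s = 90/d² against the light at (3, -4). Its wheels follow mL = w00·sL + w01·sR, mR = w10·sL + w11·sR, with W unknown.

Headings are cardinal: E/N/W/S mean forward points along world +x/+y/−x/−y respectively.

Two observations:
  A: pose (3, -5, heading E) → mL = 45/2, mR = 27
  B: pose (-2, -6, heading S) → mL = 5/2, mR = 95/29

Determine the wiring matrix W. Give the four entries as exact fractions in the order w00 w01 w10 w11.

1/2 0 1/2 1/2

obs A: pose=(3,-5,E) → sL=45, sR=9, mL=45/2, mR=27
obs B: pose=(-2,-6,S) → sL=5, sR=45/29, mL=5/2, mR=95/29
sensor matrix S = [[45, 9], [5, 45/29]]; det S = 720/29
solve [mL_A; mL_B] = S·[w00; w01] and [mR_A; mR_B] = S·[w10; w11]:
  w00 = 1/2, w01 = 0, w10 = 1/2, w11 = 1/2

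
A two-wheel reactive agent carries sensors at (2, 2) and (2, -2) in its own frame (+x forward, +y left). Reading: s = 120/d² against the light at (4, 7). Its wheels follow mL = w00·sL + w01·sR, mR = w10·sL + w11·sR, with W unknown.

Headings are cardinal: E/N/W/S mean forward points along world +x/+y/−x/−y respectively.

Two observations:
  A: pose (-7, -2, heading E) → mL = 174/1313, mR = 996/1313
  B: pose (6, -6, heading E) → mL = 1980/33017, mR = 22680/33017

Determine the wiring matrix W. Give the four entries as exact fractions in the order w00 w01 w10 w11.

obs A: pose=(-7,-2,E) → sL=12/13, sR=60/101, mL=174/1313, mR=996/1313
obs B: pose=(6,-6,E) → sL=120/137, sR=120/241, mL=1980/33017, mR=22680/33017
sensor matrix S = [[12/13, 60/101], [120/137, 120/241]]; det S = -2632320/43351321
solve [mL_A; mL_B] = S·[w00; w01] and [mR_A; mR_B] = S·[w10; w11]:
  w00 = -1/2, w01 = 1, w10 = 1/2, w11 = 1/2

-1/2 1 1/2 1/2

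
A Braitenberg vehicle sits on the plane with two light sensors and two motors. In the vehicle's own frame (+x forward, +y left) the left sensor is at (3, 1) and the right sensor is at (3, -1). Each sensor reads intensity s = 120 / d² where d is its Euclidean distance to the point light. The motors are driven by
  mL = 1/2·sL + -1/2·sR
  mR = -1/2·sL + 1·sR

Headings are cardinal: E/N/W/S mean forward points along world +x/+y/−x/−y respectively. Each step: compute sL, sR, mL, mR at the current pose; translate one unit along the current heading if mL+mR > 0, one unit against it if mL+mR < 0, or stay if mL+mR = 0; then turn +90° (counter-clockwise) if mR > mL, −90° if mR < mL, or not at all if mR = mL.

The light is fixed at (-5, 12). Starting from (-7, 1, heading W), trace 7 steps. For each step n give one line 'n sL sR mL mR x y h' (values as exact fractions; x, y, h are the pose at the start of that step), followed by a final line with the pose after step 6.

n=0: pose=(-7,1,W); sL=120/169, sR=24/25; mL=-528/4225, mR=2556/4225; mL+mR=12/25 → advance +1; mR−mL=3084/4225 → turn +1·90°
n=1: pose=(-8,1,S); sL=3/5, sR=30/53; mL=9/530, mR=141/530; mL+mR=15/53 → advance +1; mR−mL=66/265 → turn +1·90°
n=2: pose=(-8,0,E); sL=120/121, sR=120/169; mL=2880/20449, mR=4380/20449; mL+mR=60/169 → advance +1; mR−mL=1500/20449 → turn +1·90°
n=3: pose=(-7,0,N); sL=4/3, sR=60/41; mL=-8/123, mR=98/123; mL+mR=30/41 → advance +1; mR−mL=106/123 → turn +1·90°
n=4: pose=(-7,1,W); sL=120/169, sR=24/25; mL=-528/4225, mR=2556/4225; mL+mR=12/25 → advance +1; mR−mL=3084/4225 → turn +1·90°
n=5: pose=(-8,1,S); sL=3/5, sR=30/53; mL=9/530, mR=141/530; mL+mR=15/53 → advance +1; mR−mL=66/265 → turn +1·90°
n=6: pose=(-8,0,E); sL=120/121, sR=120/169; mL=2880/20449, mR=4380/20449; mL+mR=60/169 → advance +1; mR−mL=1500/20449 → turn +1·90°

0 120/169 24/25 -528/4225 2556/4225 -7 1 W
1 3/5 30/53 9/530 141/530 -8 1 S
2 120/121 120/169 2880/20449 4380/20449 -8 0 E
3 4/3 60/41 -8/123 98/123 -7 0 N
4 120/169 24/25 -528/4225 2556/4225 -7 1 W
5 3/5 30/53 9/530 141/530 -8 1 S
6 120/121 120/169 2880/20449 4380/20449 -8 0 E
final -7 0 N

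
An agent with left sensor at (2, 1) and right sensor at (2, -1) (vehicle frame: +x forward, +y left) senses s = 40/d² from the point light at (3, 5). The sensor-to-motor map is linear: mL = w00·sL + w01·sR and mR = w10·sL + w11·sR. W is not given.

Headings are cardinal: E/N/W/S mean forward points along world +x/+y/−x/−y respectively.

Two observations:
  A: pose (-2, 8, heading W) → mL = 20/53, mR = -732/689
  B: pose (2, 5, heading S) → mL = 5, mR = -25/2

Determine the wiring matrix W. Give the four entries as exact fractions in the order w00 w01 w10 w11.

obs A: pose=(-2,8,W) → sL=40/53, sR=8/13, mL=20/53, mR=-732/689
obs B: pose=(2,5,S) → sL=10, sR=5, mL=5, mR=-25/2
sensor matrix S = [[40/53, 8/13], [10, 5]]; det S = -1640/689
solve [mL_A; mL_B] = S·[w00; w01] and [mR_A; mR_B] = S·[w10; w11]:
  w00 = 1/2, w01 = 0, w10 = -1, w11 = -1/2

1/2 0 -1 -1/2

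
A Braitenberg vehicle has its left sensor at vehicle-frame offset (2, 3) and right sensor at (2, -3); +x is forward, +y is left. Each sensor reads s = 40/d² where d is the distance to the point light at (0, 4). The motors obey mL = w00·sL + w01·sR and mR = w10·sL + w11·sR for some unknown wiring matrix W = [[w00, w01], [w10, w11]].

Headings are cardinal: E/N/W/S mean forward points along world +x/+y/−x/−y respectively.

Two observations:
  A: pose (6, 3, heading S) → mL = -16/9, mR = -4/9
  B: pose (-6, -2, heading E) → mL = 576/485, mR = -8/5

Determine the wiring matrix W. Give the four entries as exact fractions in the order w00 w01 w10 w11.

1 -1 -1 0

obs A: pose=(6,3,S) → sL=4/9, sR=20/9, mL=-16/9, mR=-4/9
obs B: pose=(-6,-2,E) → sL=8/5, sR=40/97, mL=576/485, mR=-8/5
sensor matrix S = [[4/9, 20/9], [8/5, 40/97]]; det S = -2944/873
solve [mL_A; mL_B] = S·[w00; w01] and [mR_A; mR_B] = S·[w10; w11]:
  w00 = 1, w01 = -1, w10 = -1, w11 = 0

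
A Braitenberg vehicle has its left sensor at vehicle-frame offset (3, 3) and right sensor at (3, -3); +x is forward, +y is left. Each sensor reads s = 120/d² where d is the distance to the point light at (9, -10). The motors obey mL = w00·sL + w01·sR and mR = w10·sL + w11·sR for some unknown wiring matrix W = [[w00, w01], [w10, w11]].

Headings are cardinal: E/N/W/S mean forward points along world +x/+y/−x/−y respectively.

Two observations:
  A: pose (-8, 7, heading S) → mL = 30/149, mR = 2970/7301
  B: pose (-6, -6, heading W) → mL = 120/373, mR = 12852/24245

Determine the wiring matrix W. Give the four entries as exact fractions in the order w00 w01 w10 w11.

0 1 1 1/2

obs A: pose=(-8,7,S) → sL=15/49, sR=30/149, mL=30/149, mR=2970/7301
obs B: pose=(-6,-6,W) → sL=24/65, sR=120/373, mL=120/373, mR=12852/24245
sensor matrix S = [[15/49, 30/149], [24/65, 120/373]]; det S = 854712/35402549
solve [mL_A; mL_B] = S·[w00; w01] and [mR_A; mR_B] = S·[w10; w11]:
  w00 = 0, w01 = 1, w10 = 1, w11 = 1/2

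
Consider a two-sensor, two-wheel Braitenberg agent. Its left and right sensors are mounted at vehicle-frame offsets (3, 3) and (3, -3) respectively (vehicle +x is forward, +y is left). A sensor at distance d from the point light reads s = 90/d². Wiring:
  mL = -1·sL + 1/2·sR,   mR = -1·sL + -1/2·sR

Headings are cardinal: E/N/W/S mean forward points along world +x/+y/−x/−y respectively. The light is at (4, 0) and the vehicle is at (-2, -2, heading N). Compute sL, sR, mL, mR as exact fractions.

left sensor world pos  = (-5, 1); dL² = 82
right sensor world pos = (1, 1); dR² = 10
sL = 90/82 = 45/41
sR = 90/10 = 9
mL = -1·sL + 1/2·sR = 279/82
mR = -1·sL + -1/2·sR = -459/82

45/41 9 279/82 -459/82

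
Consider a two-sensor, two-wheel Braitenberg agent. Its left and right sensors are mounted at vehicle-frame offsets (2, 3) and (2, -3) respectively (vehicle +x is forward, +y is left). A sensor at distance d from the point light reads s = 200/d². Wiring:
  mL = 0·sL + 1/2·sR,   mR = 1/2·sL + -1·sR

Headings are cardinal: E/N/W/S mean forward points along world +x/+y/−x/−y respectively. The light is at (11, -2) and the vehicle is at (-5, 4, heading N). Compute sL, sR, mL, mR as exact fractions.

8/17 200/233 100/233 -2468/3961

left sensor world pos  = (-8, 6); dL² = 425
right sensor world pos = (-2, 6); dR² = 233
sL = 200/425 = 8/17
sR = 200/233 = 200/233
mL = 0·sL + 1/2·sR = 100/233
mR = 1/2·sL + -1·sR = -2468/3961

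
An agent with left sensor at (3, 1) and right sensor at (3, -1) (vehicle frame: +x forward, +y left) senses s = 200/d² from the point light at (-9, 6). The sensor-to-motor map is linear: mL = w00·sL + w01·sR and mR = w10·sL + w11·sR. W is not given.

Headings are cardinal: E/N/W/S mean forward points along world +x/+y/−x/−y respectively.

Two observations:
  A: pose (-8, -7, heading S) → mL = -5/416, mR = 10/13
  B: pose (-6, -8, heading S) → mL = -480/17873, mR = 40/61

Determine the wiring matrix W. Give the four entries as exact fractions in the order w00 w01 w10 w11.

obs A: pose=(-8,-7,S) → sL=10/13, sR=25/32, mL=-5/416, mR=10/13
obs B: pose=(-6,-8,S) → sL=40/61, sR=200/293, mL=-480/17873, mR=40/61
sensor matrix S = [[10/13, 25/32], [40/61, 200/293]]; det S = 11875/929396
solve [mL_A; mL_B] = S·[w00; w01] and [mR_A; mR_B] = S·[w10; w11]:
  w00 = 1, w01 = -1, w10 = 1, w11 = 0

1 -1 1 0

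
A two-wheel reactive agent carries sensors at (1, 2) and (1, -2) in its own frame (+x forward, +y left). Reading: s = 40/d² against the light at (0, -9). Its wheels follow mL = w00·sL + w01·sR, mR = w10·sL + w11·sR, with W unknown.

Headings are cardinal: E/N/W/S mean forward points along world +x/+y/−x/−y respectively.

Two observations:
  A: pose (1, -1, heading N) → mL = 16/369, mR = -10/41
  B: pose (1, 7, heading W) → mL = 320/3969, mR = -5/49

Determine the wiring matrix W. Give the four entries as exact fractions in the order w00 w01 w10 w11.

obs A: pose=(1,-1,N) → sL=20/41, sR=4/9, mL=16/369, mR=-10/41
obs B: pose=(1,7,W) → sL=10/49, sR=10/81, mL=320/3969, mR=-5/49
sensor matrix S = [[20/41, 4/9], [10/49, 10/81]]; det S = -4960/162729
solve [mL_A; mL_B] = S·[w00; w01] and [mR_A; mR_B] = S·[w10; w11]:
  w00 = 1, w01 = -1, w10 = -1/2, w11 = 0

1 -1 -1/2 0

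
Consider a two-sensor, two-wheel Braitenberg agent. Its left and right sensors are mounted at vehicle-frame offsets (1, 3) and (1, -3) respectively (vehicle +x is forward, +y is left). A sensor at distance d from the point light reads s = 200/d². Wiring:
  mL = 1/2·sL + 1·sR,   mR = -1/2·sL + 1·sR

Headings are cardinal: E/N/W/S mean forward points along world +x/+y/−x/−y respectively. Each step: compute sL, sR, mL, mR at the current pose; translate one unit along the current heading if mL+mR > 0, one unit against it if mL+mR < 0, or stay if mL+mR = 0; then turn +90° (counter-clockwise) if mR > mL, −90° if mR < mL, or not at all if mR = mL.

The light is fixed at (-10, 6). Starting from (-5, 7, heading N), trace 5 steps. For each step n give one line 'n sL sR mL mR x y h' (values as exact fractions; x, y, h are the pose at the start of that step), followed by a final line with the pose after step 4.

n=0: pose=(-5,7,N); sL=25, sR=50/17; mL=525/34, mR=-325/34; mL+mR=100/17 → advance +1; mR−mL=-25 → turn -1·90°
n=1: pose=(-5,8,E); sL=200/61, sR=200/37; mL=15900/2257, mR=8500/2257; mL+mR=400/37 → advance +1; mR−mL=-200/61 → turn -1·90°
n=2: pose=(-4,8,S); sL=100/41, sR=20; mL=870/41, mR=770/41; mL+mR=40 → advance +1; mR−mL=-100/41 → turn -1·90°
n=3: pose=(-4,7,W); sL=200/29, sR=200/41; mL=9900/1189, mR=1700/1189; mL+mR=400/41 → advance +1; mR−mL=-200/29 → turn -1·90°
n=4: pose=(-5,7,N); sL=25, sR=50/17; mL=525/34, mR=-325/34; mL+mR=100/17 → advance +1; mR−mL=-25 → turn -1·90°

0 25 50/17 525/34 -325/34 -5 7 N
1 200/61 200/37 15900/2257 8500/2257 -5 8 E
2 100/41 20 870/41 770/41 -4 8 S
3 200/29 200/41 9900/1189 1700/1189 -4 7 W
4 25 50/17 525/34 -325/34 -5 7 N
final -5 8 E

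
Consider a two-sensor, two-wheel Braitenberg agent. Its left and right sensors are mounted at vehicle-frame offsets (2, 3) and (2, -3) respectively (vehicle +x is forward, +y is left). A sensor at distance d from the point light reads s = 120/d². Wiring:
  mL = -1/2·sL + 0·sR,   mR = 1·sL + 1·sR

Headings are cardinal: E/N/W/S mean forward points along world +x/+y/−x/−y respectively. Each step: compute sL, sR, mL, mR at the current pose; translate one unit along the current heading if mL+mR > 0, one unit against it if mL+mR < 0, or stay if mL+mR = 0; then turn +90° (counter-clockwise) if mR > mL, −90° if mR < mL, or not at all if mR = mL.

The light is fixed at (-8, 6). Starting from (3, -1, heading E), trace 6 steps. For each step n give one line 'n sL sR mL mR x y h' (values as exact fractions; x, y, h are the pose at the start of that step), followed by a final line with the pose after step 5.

0 24/37 120/269 -12/37 10896/9953 3 -1 E
1 60/53 12/25 -30/53 2136/1325 4 -1 N
2 120/181 120/109 -60/181 34800/19729 4 0 W
3 6/13 15/16 -3/13 291/208 3 0 S
4 24/37 120/269 -12/37 10896/9953 3 -1 E
5 60/53 12/25 -30/53 2136/1325 4 -1 N
final 4 0 W

n=0: pose=(3,-1,E); sL=24/37, sR=120/269; mL=-12/37, mR=10896/9953; mL+mR=7668/9953 → advance +1; mR−mL=14124/9953 → turn +1·90°
n=1: pose=(4,-1,N); sL=60/53, sR=12/25; mL=-30/53, mR=2136/1325; mL+mR=1386/1325 → advance +1; mR−mL=2886/1325 → turn +1·90°
n=2: pose=(4,0,W); sL=120/181, sR=120/109; mL=-60/181, mR=34800/19729; mL+mR=28260/19729 → advance +1; mR−mL=41340/19729 → turn +1·90°
n=3: pose=(3,0,S); sL=6/13, sR=15/16; mL=-3/13, mR=291/208; mL+mR=243/208 → advance +1; mR−mL=339/208 → turn +1·90°
n=4: pose=(3,-1,E); sL=24/37, sR=120/269; mL=-12/37, mR=10896/9953; mL+mR=7668/9953 → advance +1; mR−mL=14124/9953 → turn +1·90°
n=5: pose=(4,-1,N); sL=60/53, sR=12/25; mL=-30/53, mR=2136/1325; mL+mR=1386/1325 → advance +1; mR−mL=2886/1325 → turn +1·90°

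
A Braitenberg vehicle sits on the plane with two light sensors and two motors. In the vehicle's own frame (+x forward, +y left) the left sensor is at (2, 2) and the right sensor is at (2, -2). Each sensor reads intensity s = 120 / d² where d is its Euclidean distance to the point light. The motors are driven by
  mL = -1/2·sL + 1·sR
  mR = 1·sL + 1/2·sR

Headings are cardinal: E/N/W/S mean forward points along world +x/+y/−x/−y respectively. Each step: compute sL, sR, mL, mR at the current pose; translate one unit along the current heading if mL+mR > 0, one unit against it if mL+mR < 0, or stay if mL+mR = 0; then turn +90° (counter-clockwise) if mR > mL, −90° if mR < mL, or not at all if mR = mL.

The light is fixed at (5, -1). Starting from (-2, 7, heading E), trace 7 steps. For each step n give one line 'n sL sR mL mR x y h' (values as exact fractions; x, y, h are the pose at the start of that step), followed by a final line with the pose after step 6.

n=0: pose=(-2,7,E); sL=24/25, sR=120/61; mL=2268/1525, mR=2964/1525; mL+mR=5232/1525 → advance +1; mR−mL=696/1525 → turn +1·90°
n=1: pose=(-1,7,N); sL=30/41, sR=30/29; mL=795/1189, mR=1485/1189; mL+mR=2280/1189 → advance +1; mR−mL=690/1189 → turn +1·90°
n=2: pose=(-1,8,W); sL=120/113, sR=24/37; mL=492/4181, mR=5796/4181; mL+mR=6288/4181 → advance +1; mR−mL=5304/4181 → turn +1·90°
n=3: pose=(-2,8,S); sL=60/37, sR=12/13; mL=54/481, mR=1002/481; mL+mR=1056/481 → advance +1; mR−mL=948/481 → turn +1·90°
n=4: pose=(-2,7,E); sL=24/25, sR=120/61; mL=2268/1525, mR=2964/1525; mL+mR=5232/1525 → advance +1; mR−mL=696/1525 → turn +1·90°
n=5: pose=(-1,7,N); sL=30/41, sR=30/29; mL=795/1189, mR=1485/1189; mL+mR=2280/1189 → advance +1; mR−mL=690/1189 → turn +1·90°
n=6: pose=(-1,8,W); sL=120/113, sR=24/37; mL=492/4181, mR=5796/4181; mL+mR=6288/4181 → advance +1; mR−mL=5304/4181 → turn +1·90°

0 24/25 120/61 2268/1525 2964/1525 -2 7 E
1 30/41 30/29 795/1189 1485/1189 -1 7 N
2 120/113 24/37 492/4181 5796/4181 -1 8 W
3 60/37 12/13 54/481 1002/481 -2 8 S
4 24/25 120/61 2268/1525 2964/1525 -2 7 E
5 30/41 30/29 795/1189 1485/1189 -1 7 N
6 120/113 24/37 492/4181 5796/4181 -1 8 W
final -2 8 S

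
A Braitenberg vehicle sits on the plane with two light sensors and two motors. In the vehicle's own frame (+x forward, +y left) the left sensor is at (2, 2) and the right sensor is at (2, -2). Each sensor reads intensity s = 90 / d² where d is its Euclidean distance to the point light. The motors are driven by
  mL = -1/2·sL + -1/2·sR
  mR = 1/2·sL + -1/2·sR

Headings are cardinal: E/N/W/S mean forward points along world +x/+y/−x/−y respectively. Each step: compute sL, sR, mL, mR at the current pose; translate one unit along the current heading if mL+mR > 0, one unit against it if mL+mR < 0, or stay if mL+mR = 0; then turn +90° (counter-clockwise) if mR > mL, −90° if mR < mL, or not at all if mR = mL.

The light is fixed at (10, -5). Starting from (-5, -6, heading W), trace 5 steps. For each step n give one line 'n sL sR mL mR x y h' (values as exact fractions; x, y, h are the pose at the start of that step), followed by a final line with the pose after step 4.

n=0: pose=(-5,-6,W); sL=45/149, sR=9/29; mL=-1323/4321, mR=-18/4321; mL+mR=-9/29 → advance -1; mR−mL=45/149 → turn +1·90°
n=1: pose=(-4,-6,S); sL=10/17, sR=18/53; mL=-418/901, mR=112/901; mL+mR=-18/53 → advance -1; mR−mL=10/17 → turn +1·90°
n=2: pose=(-4,-5,E); sL=45/74, sR=45/74; mL=-45/74, mR=0; mL+mR=-45/74 → advance -1; mR−mL=45/74 → turn +1·90°
n=3: pose=(-5,-5,N); sL=90/293, sR=90/173; mL=-20970/50689, mR=-5400/50689; mL+mR=-90/173 → advance -1; mR−mL=90/293 → turn +1·90°
n=4: pose=(-5,-6,W); sL=45/149, sR=9/29; mL=-1323/4321, mR=-18/4321; mL+mR=-9/29 → advance -1; mR−mL=45/149 → turn +1·90°

0 45/149 9/29 -1323/4321 -18/4321 -5 -6 W
1 10/17 18/53 -418/901 112/901 -4 -6 S
2 45/74 45/74 -45/74 0 -4 -5 E
3 90/293 90/173 -20970/50689 -5400/50689 -5 -5 N
4 45/149 9/29 -1323/4321 -18/4321 -5 -6 W
final -4 -6 S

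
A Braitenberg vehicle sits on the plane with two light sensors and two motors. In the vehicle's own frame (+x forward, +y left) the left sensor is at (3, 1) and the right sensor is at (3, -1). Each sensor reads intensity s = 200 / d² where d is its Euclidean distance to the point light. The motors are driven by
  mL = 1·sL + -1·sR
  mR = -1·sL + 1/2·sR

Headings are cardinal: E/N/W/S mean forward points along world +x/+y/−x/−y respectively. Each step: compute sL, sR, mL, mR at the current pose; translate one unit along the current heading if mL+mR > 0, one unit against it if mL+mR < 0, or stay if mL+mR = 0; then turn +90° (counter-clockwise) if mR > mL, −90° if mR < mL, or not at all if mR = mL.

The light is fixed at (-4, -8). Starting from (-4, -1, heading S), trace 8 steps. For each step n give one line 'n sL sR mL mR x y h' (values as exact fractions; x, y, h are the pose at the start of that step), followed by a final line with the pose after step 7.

n=0: pose=(-4,-1,S); sL=200/17, sR=200/17; mL=0, mR=-100/17; mL+mR=-100/17 → advance -1; mR−mL=-100/17 → turn -1·90°
n=1: pose=(-4,0,W); sL=100/29, sR=20/9; mL=320/261, mR=-610/261; mL+mR=-10/9 → advance -1; mR−mL=-310/87 → turn -1·90°
n=2: pose=(-3,0,N); sL=200/121, sR=8/5; mL=32/605, mR=-516/605; mL+mR=-4/5 → advance -1; mR−mL=-548/605 → turn -1·90°
n=3: pose=(-3,-1,E); sL=5/2, sR=50/13; mL=-35/26, mR=-15/26; mL+mR=-25/13 → advance -1; mR−mL=10/13 → turn +1·90°
n=4: pose=(-4,-1,N); sL=200/101, sR=200/101; mL=0, mR=-100/101; mL+mR=-100/101 → advance -1; mR−mL=-100/101 → turn -1·90°
n=5: pose=(-4,-2,E); sL=100/29, sR=100/17; mL=-1200/493, mR=-250/493; mL+mR=-50/17 → advance -1; mR−mL=950/493 → turn +1·90°
n=6: pose=(-5,-2,N); sL=40/17, sR=200/81; mL=-160/1377, mR=-1540/1377; mL+mR=-100/81 → advance -1; mR−mL=-460/459 → turn -1·90°
n=7: pose=(-5,-3,E); sL=5, sR=10; mL=-5, mR=0; mL+mR=-5 → advance -1; mR−mL=5 → turn +1·90°

0 200/17 200/17 0 -100/17 -4 -1 S
1 100/29 20/9 320/261 -610/261 -4 0 W
2 200/121 8/5 32/605 -516/605 -3 0 N
3 5/2 50/13 -35/26 -15/26 -3 -1 E
4 200/101 200/101 0 -100/101 -4 -1 N
5 100/29 100/17 -1200/493 -250/493 -4 -2 E
6 40/17 200/81 -160/1377 -1540/1377 -5 -2 N
7 5 10 -5 0 -5 -3 E
final -6 -3 N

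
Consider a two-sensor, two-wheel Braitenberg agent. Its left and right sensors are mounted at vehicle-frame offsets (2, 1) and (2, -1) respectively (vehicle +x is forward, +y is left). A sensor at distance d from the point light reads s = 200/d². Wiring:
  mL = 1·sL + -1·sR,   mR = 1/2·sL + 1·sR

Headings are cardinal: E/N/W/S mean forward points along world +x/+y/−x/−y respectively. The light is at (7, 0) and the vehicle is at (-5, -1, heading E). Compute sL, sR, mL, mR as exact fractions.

left sensor world pos  = (-3, 0); dL² = 100
right sensor world pos = (-3, -2); dR² = 104
sL = 200/100 = 2
sR = 200/104 = 25/13
mL = 1·sL + -1·sR = 1/13
mR = 1/2·sL + 1·sR = 38/13

2 25/13 1/13 38/13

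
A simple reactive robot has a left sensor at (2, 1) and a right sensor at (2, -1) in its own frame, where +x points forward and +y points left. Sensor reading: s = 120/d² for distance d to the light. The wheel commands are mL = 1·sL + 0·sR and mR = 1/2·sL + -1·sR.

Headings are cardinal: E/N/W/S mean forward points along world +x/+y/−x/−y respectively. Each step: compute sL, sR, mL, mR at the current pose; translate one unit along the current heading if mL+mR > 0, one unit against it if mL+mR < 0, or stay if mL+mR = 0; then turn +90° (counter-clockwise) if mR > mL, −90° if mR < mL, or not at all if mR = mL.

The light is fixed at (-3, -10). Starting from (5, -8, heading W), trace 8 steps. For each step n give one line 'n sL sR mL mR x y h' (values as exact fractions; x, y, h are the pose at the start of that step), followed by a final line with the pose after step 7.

n=0: pose=(5,-8,W); sL=120/37, sR=8/3; mL=120/37, mR=-116/111; mL+mR=244/111 → advance +1; mR−mL=-476/111 → turn -1·90°
n=1: pose=(4,-8,N); sL=30/13, sR=3/2; mL=30/13, mR=-9/26; mL+mR=51/26 → advance +1; mR−mL=-69/26 → turn -1·90°
n=2: pose=(4,-7,E); sL=120/97, sR=24/17; mL=120/97, mR=-1308/1649; mL+mR=732/1649 → advance +1; mR−mL=-3348/1649 → turn -1·90°
n=3: pose=(5,-7,S); sL=60/41, sR=12/5; mL=60/41, mR=-342/205; mL+mR=-42/205 → advance -1; mR−mL=-642/205 → turn -1·90°
n=4: pose=(5,-6,W); sL=8/3, sR=120/61; mL=8/3, mR=-116/183; mL+mR=124/61 → advance +1; mR−mL=-604/183 → turn -1·90°
n=5: pose=(4,-6,N); sL=5/3, sR=6/5; mL=5/3, mR=-11/30; mL+mR=13/10 → advance +1; mR−mL=-61/30 → turn -1·90°
n=6: pose=(4,-5,E); sL=40/39, sR=120/97; mL=40/39, mR=-2740/3783; mL+mR=380/1261 → advance +1; mR−mL=-6620/3783 → turn -1·90°
n=7: pose=(5,-5,S); sL=4/3, sR=60/29; mL=4/3, mR=-122/87; mL+mR=-2/29 → advance -1; mR−mL=-238/87 → turn -1·90°

0 120/37 8/3 120/37 -116/111 5 -8 W
1 30/13 3/2 30/13 -9/26 4 -8 N
2 120/97 24/17 120/97 -1308/1649 4 -7 E
3 60/41 12/5 60/41 -342/205 5 -7 S
4 8/3 120/61 8/3 -116/183 5 -6 W
5 5/3 6/5 5/3 -11/30 4 -6 N
6 40/39 120/97 40/39 -2740/3783 4 -5 E
7 4/3 60/29 4/3 -122/87 5 -5 S
final 5 -4 W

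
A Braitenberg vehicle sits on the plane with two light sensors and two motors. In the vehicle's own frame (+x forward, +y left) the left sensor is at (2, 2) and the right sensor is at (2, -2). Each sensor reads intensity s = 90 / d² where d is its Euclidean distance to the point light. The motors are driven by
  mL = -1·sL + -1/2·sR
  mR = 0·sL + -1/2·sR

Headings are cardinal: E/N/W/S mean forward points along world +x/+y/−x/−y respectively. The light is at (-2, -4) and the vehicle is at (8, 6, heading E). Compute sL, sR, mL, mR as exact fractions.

left sensor world pos  = (10, 8); dL² = 288
right sensor world pos = (10, 4); dR² = 208
sL = 90/288 = 5/16
sR = 90/208 = 45/104
mL = -1·sL + -1/2·sR = -55/104
mR = 0·sL + -1/2·sR = -45/208

5/16 45/104 -55/104 -45/208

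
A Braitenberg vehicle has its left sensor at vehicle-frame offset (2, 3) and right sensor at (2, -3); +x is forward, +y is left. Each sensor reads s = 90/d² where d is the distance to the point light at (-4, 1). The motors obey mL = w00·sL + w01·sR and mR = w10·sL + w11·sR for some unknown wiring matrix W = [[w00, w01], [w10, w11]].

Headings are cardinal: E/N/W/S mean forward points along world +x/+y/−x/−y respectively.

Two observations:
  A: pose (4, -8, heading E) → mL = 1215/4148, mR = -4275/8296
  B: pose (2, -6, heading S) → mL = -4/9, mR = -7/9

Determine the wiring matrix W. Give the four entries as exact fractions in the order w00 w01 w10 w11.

1 -1 -1/2 -1/2

obs A: pose=(4,-8,E) → sL=45/68, sR=45/122, mL=1215/4148, mR=-4275/8296
obs B: pose=(2,-6,S) → sL=5/9, sR=1, mL=-4/9, mR=-7/9
sensor matrix S = [[45/68, 45/122], [5/9, 1]]; det S = 1895/4148
solve [mL_A; mL_B] = S·[w00; w01] and [mR_A; mR_B] = S·[w10; w11]:
  w00 = 1, w01 = -1, w10 = -1/2, w11 = -1/2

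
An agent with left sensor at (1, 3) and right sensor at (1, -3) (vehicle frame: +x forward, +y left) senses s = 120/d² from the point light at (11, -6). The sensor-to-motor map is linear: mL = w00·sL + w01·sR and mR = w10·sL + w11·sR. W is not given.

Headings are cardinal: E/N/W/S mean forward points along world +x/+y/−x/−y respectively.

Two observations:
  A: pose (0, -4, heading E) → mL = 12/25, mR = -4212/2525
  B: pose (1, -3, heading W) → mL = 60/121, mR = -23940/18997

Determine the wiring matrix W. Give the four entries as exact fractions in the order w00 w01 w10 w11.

obs A: pose=(0,-4,E) → sL=24/25, sR=120/101, mL=12/25, mR=-4212/2525
obs B: pose=(1,-3,W) → sL=120/121, sR=120/157, mL=60/121, mR=-23940/18997
sensor matrix S = [[24/25, 120/101], [120/121, 120/157]]; det S = -4264704/9593485
solve [mL_A; mL_B] = S·[w00; w01] and [mR_A; mR_B] = S·[w10; w11]:
  w00 = 1/2, w01 = 0, w10 = -1/2, w11 = -1

1/2 0 -1/2 -1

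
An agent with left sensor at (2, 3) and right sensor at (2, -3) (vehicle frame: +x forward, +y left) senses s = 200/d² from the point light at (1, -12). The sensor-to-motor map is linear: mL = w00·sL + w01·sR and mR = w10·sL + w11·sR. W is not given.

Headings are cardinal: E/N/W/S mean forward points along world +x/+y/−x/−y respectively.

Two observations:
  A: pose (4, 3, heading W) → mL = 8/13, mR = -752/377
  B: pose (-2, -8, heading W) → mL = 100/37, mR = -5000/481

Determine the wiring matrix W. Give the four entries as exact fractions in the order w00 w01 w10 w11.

obs A: pose=(4,3,W) → sL=40/29, sR=8/13, mL=8/13, mR=-752/377
obs B: pose=(-2,-8,W) → sL=100/13, sR=100/37, mL=100/37, mR=-5000/481
sensor matrix S = [[40/29, 8/13], [100/13, 100/37]]; det S = -182400/181337
solve [mL_A; mL_B] = S·[w00; w01] and [mR_A; mR_B] = S·[w10; w11]:
  w00 = 0, w01 = 1, w10 = -1, w11 = -1

0 1 -1 -1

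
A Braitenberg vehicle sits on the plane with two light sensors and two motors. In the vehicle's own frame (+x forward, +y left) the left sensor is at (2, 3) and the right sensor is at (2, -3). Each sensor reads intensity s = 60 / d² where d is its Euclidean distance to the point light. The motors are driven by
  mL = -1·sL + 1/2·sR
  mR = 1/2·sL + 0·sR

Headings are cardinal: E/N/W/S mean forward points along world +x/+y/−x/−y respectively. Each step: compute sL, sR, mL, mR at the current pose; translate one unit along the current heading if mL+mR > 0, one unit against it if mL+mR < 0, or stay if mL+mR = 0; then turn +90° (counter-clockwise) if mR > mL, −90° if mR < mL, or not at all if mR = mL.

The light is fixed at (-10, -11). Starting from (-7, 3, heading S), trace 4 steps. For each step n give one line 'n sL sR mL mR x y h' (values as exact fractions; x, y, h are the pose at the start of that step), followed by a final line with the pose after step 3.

0 1/3 5/12 -1/8 1/6 -7 3 S
1 60/281 12/25 186/7025 30/281 -7 2 E
2 30/113 30/137 -2415/15481 15/113 -6 2 N
3 12/17 60/229 -2238/3893 6/17 -6 1 W
final -5 1 S

n=0: pose=(-7,3,S); sL=1/3, sR=5/12; mL=-1/8, mR=1/6; mL+mR=1/24 → advance +1; mR−mL=7/24 → turn +1·90°
n=1: pose=(-7,2,E); sL=60/281, sR=12/25; mL=186/7025, mR=30/281; mL+mR=936/7025 → advance +1; mR−mL=564/7025 → turn +1·90°
n=2: pose=(-6,2,N); sL=30/113, sR=30/137; mL=-2415/15481, mR=15/113; mL+mR=-360/15481 → advance -1; mR−mL=4470/15481 → turn +1·90°
n=3: pose=(-6,1,W); sL=12/17, sR=60/229; mL=-2238/3893, mR=6/17; mL+mR=-864/3893 → advance -1; mR−mL=3612/3893 → turn +1·90°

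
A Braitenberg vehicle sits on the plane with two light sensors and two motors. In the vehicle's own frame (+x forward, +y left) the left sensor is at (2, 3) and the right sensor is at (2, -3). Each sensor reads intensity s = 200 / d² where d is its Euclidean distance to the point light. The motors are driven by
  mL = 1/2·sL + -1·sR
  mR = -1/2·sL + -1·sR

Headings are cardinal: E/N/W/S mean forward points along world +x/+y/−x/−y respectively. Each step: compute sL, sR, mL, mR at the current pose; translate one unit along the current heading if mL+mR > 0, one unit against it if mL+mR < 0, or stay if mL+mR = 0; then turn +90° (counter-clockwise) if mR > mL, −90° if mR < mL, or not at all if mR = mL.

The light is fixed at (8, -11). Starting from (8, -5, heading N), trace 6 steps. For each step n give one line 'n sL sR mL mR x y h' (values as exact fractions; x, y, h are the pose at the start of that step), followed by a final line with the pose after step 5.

n=0: pose=(8,-5,N); sL=200/73, sR=200/73; mL=-100/73, mR=-300/73; mL+mR=-400/73 → advance -1; mR−mL=-200/73 → turn -1·90°
n=1: pose=(8,-6,E); sL=50/17, sR=25; mL=-400/17, mR=-450/17; mL+mR=-50 → advance -1; mR−mL=-50/17 → turn -1·90°
n=2: pose=(7,-6,S); sL=200/13, sR=8; mL=-4/13, mR=-204/13; mL+mR=-16 → advance -1; mR−mL=-200/13 → turn -1·90°
n=3: pose=(7,-5,W); sL=100/9, sR=20/9; mL=10/3, mR=-70/9; mL+mR=-40/9 → advance -1; mR−mL=-100/9 → turn -1·90°
n=4: pose=(8,-5,N); sL=200/73, sR=200/73; mL=-100/73, mR=-300/73; mL+mR=-400/73 → advance -1; mR−mL=-200/73 → turn -1·90°
n=5: pose=(8,-6,E); sL=50/17, sR=25; mL=-400/17, mR=-450/17; mL+mR=-50 → advance -1; mR−mL=-50/17 → turn -1·90°

0 200/73 200/73 -100/73 -300/73 8 -5 N
1 50/17 25 -400/17 -450/17 8 -6 E
2 200/13 8 -4/13 -204/13 7 -6 S
3 100/9 20/9 10/3 -70/9 7 -5 W
4 200/73 200/73 -100/73 -300/73 8 -5 N
5 50/17 25 -400/17 -450/17 8 -6 E
final 7 -6 S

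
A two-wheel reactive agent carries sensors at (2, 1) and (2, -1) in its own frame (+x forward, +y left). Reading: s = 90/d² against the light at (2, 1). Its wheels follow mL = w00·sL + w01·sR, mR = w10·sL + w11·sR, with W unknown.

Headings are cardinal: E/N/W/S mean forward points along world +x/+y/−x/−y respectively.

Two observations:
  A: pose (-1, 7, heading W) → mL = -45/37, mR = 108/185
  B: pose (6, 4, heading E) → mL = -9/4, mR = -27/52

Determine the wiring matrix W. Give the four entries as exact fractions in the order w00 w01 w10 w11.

obs A: pose=(-1,7,W) → sL=9/5, sR=45/37, mL=-45/37, mR=108/185
obs B: pose=(6,4,E) → sL=45/26, sR=9/4, mL=-9/4, mR=-27/52
sensor matrix S = [[9/5, 45/37], [45/26, 9/4]]; det S = 18711/9620
solve [mL_A; mL_B] = S·[w00; w01] and [mR_A; mR_B] = S·[w10; w11]:
  w00 = 0, w01 = -1, w10 = 1, w11 = -1

0 -1 1 -1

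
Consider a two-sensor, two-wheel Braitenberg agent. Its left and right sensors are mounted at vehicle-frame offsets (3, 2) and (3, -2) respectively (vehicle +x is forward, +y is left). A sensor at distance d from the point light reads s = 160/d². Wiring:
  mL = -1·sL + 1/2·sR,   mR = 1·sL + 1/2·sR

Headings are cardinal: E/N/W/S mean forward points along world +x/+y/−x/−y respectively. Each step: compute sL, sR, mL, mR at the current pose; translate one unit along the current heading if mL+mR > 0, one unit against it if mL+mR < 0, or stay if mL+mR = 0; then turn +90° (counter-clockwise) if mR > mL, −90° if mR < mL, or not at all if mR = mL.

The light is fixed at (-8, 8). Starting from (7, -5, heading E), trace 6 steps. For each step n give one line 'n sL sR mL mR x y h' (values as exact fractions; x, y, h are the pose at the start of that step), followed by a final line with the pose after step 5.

n=0: pose=(7,-5,E); sL=32/89, sR=160/549; mL=-10448/48861, mR=24688/48861; mL+mR=160/549 → advance +1; mR−mL=64/89 → turn +1·90°
n=1: pose=(8,-5,N); sL=20/37, sR=20/53; mL=-690/1961, mR=1430/1961; mL+mR=20/53 → advance +1; mR−mL=40/37 → turn +1·90°
n=2: pose=(8,-4,W); sL=32/73, sR=160/269; mL=-2768/19637, mR=14448/19637; mL+mR=160/269 → advance +1; mR−mL=64/73 → turn +1·90°
n=3: pose=(7,-4,S); sL=80/257, sR=80/197; mL=-5480/50629, mR=26040/50629; mL+mR=80/197 → advance +1; mR−mL=160/257 → turn +1·90°
n=4: pose=(7,-5,E); sL=32/89, sR=160/549; mL=-10448/48861, mR=24688/48861; mL+mR=160/549 → advance +1; mR−mL=64/89 → turn +1·90°
n=5: pose=(8,-5,N); sL=20/37, sR=20/53; mL=-690/1961, mR=1430/1961; mL+mR=20/53 → advance +1; mR−mL=40/37 → turn +1·90°

0 32/89 160/549 -10448/48861 24688/48861 7 -5 E
1 20/37 20/53 -690/1961 1430/1961 8 -5 N
2 32/73 160/269 -2768/19637 14448/19637 8 -4 W
3 80/257 80/197 -5480/50629 26040/50629 7 -4 S
4 32/89 160/549 -10448/48861 24688/48861 7 -5 E
5 20/37 20/53 -690/1961 1430/1961 8 -5 N
final 8 -4 W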